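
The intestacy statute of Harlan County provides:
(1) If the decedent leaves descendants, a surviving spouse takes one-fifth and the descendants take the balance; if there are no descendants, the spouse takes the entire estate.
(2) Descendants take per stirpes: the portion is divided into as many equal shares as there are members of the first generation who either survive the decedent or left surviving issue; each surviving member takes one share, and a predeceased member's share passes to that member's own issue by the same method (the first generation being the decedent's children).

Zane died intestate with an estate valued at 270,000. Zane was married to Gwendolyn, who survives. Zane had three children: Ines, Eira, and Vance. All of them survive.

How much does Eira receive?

Eira receives 72,000.

Gwendolyn takes one-fifth of 270,000 = 54,000. The remaining 216,000 passes to the descendants.
The descendants' portion (216,000) is divided into 3 shares of 72,000: Ines, Eira, and Vance each take 72,000.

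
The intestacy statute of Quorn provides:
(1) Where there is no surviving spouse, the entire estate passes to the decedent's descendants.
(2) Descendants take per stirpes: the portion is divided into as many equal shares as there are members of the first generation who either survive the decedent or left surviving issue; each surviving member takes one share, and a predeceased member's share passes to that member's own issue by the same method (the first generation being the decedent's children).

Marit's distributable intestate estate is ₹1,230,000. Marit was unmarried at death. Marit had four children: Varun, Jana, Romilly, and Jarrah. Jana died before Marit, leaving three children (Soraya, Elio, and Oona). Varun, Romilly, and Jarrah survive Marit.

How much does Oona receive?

Oona receives ₹102,500.

The entire ₹1,230,000 passes to the descendants.
That amount (₹1,230,000) is divided into 4 shares of ₹307,500: Varun, Romilly, and Jarrah each take ₹307,500; Jana's ₹307,500 share passes to Jana's issue.
Jana's share (₹307,500) is divided into 3 shares of ₹102,500: Soraya, Elio, and Oona each take ₹102,500.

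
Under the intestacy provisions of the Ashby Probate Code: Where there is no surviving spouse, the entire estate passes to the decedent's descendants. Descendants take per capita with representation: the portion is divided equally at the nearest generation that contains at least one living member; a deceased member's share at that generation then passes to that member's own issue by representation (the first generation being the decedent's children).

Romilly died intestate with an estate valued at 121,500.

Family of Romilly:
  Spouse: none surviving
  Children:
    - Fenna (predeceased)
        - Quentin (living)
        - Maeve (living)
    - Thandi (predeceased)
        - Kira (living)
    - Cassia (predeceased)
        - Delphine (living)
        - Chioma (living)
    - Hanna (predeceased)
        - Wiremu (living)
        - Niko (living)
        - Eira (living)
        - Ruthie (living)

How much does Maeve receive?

The entire 121,500 passes to the descendants.
No child survives, so the initial division is made at the grandchildren's generation.
That amount (121,500) is divided into 9 shares of 13,500: Quentin, Maeve, Kira, Delphine, Chioma, Wiremu, Niko, Eira, and Ruthie each take 13,500.

Maeve receives 13,500.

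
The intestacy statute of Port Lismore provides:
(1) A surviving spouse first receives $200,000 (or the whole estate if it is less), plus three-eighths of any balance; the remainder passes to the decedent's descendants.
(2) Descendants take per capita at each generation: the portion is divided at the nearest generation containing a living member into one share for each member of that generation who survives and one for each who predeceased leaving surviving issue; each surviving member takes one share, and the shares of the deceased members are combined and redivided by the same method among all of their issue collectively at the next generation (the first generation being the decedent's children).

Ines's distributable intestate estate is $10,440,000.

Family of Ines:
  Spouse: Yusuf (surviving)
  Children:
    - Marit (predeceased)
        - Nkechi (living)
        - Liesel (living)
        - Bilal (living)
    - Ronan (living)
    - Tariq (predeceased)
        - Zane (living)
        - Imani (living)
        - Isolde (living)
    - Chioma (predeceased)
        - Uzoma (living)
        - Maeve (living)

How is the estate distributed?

Yusuf: $4,040,000; Nkechi: $600,000; Liesel: $600,000; Bilal: $600,000; Ronan: $1,600,000; Zane: $600,000; Imani: $600,000; Isolde: $600,000; Uzoma: $600,000; Maeve: $600,000

Yusuf first takes $200,000, leaving a balance of $10,240,000. Yusuf then takes three-eighths of the balance ($3,840,000), for a total of $4,040,000. The remaining $6,400,000 passes to the descendants.
The descendants' portion ($6,400,000) is divided at the children's generation into 4 shares of $1,600,000. Ronan takes $1,600,000. The 3 shares of the deceased (Marit, Tariq, and Chioma) are combined into a pool of $4,800,000.
That pool ($4,800,000) is divided at the grandchildren's generation equally among Nkechi, Liesel, Bilal, Zane, Imani, Isolde, Uzoma, and Maeve: $600,000 each.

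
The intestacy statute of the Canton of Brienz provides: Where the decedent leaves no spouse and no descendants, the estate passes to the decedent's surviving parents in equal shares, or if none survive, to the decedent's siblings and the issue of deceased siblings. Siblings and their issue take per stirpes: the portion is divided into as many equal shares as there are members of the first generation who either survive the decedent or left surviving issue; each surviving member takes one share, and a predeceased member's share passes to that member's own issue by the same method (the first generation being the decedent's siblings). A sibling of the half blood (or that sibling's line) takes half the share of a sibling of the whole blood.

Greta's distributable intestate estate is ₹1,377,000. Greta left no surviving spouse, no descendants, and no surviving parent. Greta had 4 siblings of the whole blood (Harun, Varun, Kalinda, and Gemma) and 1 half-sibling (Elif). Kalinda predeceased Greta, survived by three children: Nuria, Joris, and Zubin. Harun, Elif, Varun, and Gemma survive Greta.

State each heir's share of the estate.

The entire ₹1,377,000 passes to the siblings and their issue.
Counting each half-blood sibling's line as half a unit, there are 9/2 units in ₹1,377,000, so one unit is ₹306,000. Whole-blood lines (Harun, Varun, Kalinda, and Gemma) take ₹306,000 each; half-blood lines (Elif) take ₹153,000 each.
Kalinda's share (₹306,000) is divided into 3 shares of ₹102,000: Nuria, Joris, and Zubin each take ₹102,000.

Harun: ₹306,000; Elif: ₹153,000; Varun: ₹306,000; Nuria: ₹102,000; Joris: ₹102,000; Zubin: ₹102,000; Gemma: ₹306,000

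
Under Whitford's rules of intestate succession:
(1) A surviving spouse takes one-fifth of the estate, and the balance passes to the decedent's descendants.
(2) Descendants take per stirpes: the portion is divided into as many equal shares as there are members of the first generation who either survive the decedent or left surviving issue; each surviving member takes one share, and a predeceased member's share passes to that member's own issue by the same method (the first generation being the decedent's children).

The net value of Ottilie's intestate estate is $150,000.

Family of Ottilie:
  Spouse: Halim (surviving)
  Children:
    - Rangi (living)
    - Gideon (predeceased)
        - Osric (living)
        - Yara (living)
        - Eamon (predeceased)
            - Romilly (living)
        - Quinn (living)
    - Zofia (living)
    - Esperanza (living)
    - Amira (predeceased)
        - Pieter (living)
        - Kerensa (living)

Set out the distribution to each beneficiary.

Halim takes one-fifth of $150,000 = $30,000. The remaining $120,000 passes to the descendants.
The descendants' portion ($120,000) is divided into 5 shares of $24,000: Rangi, Zofia, and Esperanza each take $24,000; Gideon's $24,000 share passes to Gideon's issue; Amira's $24,000 share passes to Amira's issue.
Gideon's share ($24,000) is divided into 4 shares of $6,000: Osric, Yara, and Quinn each take $6,000; Eamon's $6,000 share passes to Eamon's issue.
Eamon's share ($6,000) passes entirely to Romilly.
Amira's share ($24,000) is divided into 2 shares of $12,000: Pieter and Kerensa each take $12,000.

Halim: $30,000; Rangi: $24,000; Osric: $6,000; Yara: $6,000; Romilly: $6,000; Quinn: $6,000; Zofia: $24,000; Esperanza: $24,000; Pieter: $12,000; Kerensa: $12,000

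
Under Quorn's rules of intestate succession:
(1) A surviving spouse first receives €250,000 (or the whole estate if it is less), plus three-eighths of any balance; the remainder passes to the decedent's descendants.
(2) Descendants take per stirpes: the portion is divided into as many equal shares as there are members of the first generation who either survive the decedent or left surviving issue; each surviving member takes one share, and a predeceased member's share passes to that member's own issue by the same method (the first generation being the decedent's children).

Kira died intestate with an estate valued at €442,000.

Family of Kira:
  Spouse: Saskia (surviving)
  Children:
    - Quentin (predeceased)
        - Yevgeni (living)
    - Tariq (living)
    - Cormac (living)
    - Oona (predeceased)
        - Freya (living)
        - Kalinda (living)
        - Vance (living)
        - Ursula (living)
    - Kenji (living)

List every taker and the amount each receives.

Saskia first takes €250,000, leaving a balance of €192,000. Saskia then takes three-eighths of the balance (€72,000), for a total of €322,000. The remaining €120,000 passes to the descendants.
The descendants' portion (€120,000) is divided into 5 shares of €24,000: Tariq, Cormac, and Kenji each take €24,000; Quentin's €24,000 share passes to Quentin's issue; Oona's €24,000 share passes to Oona's issue.
Quentin's share (€24,000) passes entirely to Yevgeni.
Oona's share (€24,000) is divided into 4 shares of €6,000: Freya, Kalinda, Vance, and Ursula each take €6,000.

Saskia: €322,000; Yevgeni: €24,000; Tariq: €24,000; Cormac: €24,000; Freya: €6,000; Kalinda: €6,000; Vance: €6,000; Ursula: €6,000; Kenji: €24,000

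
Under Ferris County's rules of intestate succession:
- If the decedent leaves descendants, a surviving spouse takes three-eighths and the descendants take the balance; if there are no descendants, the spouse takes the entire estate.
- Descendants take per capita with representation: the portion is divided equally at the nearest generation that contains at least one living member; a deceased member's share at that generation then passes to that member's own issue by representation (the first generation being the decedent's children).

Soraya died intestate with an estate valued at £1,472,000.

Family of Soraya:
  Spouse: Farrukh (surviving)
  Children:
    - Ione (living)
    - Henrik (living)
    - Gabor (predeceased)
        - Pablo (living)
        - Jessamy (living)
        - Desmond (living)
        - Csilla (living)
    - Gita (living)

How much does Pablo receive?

Pablo receives £57,500.

Farrukh takes three-eighths of £1,472,000 = £552,000. The remaining £920,000 passes to the descendants.
The descendants' portion (£920,000) is divided into 4 shares of £230,000: Ione, Henrik, and Gita each take £230,000; Gabor's £230,000 share passes to Gabor's issue.
Gabor's share (£230,000) is divided into 4 shares of £57,500: Pablo, Jessamy, Desmond, and Csilla each take £57,500.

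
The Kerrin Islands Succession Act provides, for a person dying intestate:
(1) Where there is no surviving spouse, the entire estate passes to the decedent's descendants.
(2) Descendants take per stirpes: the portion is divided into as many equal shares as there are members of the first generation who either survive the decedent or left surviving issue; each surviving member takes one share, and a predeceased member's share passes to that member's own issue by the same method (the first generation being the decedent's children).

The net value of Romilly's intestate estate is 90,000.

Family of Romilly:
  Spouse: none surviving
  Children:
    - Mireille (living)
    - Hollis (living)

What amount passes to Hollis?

The entire 90,000 passes to the descendants.
That amount (90,000) is divided into 2 shares of 45,000: Mireille and Hollis each take 45,000.

Hollis receives 45,000.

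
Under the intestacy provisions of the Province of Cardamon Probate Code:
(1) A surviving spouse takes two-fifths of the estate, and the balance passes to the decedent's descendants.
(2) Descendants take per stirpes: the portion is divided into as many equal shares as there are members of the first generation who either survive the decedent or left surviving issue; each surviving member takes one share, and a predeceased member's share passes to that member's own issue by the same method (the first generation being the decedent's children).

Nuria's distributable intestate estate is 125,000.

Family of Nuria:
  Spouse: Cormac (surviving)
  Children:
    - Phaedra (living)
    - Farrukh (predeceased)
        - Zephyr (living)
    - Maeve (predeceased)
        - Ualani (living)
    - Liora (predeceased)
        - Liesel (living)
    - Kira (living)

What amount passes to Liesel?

Liesel receives 15,000.

Cormac takes two-fifths of 125,000 = 50,000. The remaining 75,000 passes to the descendants.
The descendants' portion (75,000) is divided into 5 shares of 15,000: Phaedra and Kira each take 15,000; Farrukh's 15,000 share passes to Farrukh's issue; Maeve's 15,000 share passes to Maeve's issue; Liora's 15,000 share passes to Liora's issue.
Farrukh's share (15,000) passes entirely to Zephyr.
Maeve's share (15,000) passes entirely to Ualani.
Liora's share (15,000) passes entirely to Liesel.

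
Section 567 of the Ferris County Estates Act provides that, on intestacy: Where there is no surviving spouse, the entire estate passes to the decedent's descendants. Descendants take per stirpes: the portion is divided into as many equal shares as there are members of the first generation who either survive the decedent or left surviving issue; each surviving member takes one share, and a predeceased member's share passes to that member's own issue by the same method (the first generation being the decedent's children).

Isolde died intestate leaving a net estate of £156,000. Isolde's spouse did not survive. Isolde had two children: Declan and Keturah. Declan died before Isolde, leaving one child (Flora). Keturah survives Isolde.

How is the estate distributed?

The entire £156,000 passes to the descendants.
That amount (£156,000) is divided into 2 shares of £78,000: Keturah takes £78,000; Declan's £78,000 share passes to Declan's issue.
Declan's share (£78,000) passes entirely to Flora.

Flora: £78,000; Keturah: £78,000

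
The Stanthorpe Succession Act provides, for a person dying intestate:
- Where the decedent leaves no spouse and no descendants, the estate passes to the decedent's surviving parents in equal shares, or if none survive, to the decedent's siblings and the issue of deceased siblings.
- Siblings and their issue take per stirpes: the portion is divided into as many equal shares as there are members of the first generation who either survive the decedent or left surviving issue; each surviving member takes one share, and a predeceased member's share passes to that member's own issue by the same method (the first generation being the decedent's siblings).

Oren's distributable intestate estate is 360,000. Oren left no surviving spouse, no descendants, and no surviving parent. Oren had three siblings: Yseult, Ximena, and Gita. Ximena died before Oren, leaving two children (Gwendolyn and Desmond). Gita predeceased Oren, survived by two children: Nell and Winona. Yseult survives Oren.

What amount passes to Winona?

Winona receives 60,000.

The entire 360,000 passes to the siblings and their issue.
That amount (360,000) is divided into 3 shares of 120,000: Yseult takes 120,000; Ximena's 120,000 share passes to Ximena's issue; Gita's 120,000 share passes to Gita's issue.
Ximena's share (120,000) is divided into 2 shares of 60,000: Gwendolyn and Desmond each take 60,000.
Gita's share (120,000) is divided into 2 shares of 60,000: Nell and Winona each take 60,000.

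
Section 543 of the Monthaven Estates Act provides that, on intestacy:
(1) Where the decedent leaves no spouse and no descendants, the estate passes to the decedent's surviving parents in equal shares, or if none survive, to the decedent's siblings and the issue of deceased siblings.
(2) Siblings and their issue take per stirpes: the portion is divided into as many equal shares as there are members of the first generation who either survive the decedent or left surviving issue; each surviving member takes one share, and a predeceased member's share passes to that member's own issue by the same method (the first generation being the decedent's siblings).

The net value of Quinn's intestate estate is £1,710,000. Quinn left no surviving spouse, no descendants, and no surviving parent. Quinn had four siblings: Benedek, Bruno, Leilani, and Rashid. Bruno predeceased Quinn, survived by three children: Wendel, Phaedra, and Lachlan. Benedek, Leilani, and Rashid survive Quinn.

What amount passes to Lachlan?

Lachlan receives £142,500.

The entire £1,710,000 passes to the siblings and their issue.
That amount (£1,710,000) is divided into 4 shares of £427,500: Benedek, Leilani, and Rashid each take £427,500; Bruno's £427,500 share passes to Bruno's issue.
Bruno's share (£427,500) is divided into 3 shares of £142,500: Wendel, Phaedra, and Lachlan each take £142,500.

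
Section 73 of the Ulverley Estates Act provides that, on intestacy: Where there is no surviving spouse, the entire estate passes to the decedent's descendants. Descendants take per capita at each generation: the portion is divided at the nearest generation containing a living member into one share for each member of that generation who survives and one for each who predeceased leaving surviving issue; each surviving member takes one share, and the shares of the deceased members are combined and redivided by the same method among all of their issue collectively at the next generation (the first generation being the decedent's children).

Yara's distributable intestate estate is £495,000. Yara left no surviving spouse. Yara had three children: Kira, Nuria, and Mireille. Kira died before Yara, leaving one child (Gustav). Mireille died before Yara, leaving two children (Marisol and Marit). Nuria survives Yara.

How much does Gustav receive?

Gustav receives £110,000.

The entire £495,000 passes to the descendants.
That amount (£495,000) is divided at the children's generation into 3 shares of £165,000. Nuria takes £165,000. The 2 shares of the deceased (Kira and Mireille) are combined into a pool of £330,000.
That pool (£330,000) is divided at the grandchildren's generation equally among Gustav, Marisol, and Marit: £110,000 each.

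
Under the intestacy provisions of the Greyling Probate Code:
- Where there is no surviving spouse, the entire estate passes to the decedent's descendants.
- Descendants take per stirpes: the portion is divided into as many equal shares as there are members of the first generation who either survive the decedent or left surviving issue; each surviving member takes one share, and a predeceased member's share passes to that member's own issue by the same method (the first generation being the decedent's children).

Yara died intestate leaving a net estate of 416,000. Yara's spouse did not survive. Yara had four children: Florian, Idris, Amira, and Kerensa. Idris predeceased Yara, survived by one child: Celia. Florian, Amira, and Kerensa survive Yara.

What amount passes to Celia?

Celia receives 104,000.

The entire 416,000 passes to the descendants.
That amount (416,000) is divided into 4 shares of 104,000: Florian, Amira, and Kerensa each take 104,000; Idris's 104,000 share passes to Idris's issue.
Idris's share (104,000) passes entirely to Celia.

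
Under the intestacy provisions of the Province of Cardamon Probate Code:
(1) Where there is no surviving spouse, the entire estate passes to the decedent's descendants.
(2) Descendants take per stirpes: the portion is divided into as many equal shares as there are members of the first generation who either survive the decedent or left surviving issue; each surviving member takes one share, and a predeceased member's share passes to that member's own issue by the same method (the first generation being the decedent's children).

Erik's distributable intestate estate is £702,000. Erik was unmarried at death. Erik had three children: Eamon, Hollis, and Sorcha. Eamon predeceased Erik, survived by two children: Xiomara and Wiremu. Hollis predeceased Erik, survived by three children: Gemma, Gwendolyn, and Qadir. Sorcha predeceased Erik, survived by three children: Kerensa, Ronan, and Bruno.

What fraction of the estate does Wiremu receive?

The entire £702,000 passes to the descendants.
That amount (£702,000) is divided into 3 shares of £234,000: Eamon's £234,000 share passes to Eamon's issue; Hollis's £234,000 share passes to Hollis's issue; Sorcha's £234,000 share passes to Sorcha's issue.
Eamon's share (£234,000) is divided into 2 shares of £117,000: Xiomara and Wiremu each take £117,000.
Hollis's share (£234,000) is divided into 3 shares of £78,000: Gemma, Gwendolyn, and Qadir each take £78,000.
Sorcha's share (£234,000) is divided into 3 shares of £78,000: Kerensa, Ronan, and Bruno each take £78,000.

Wiremu receives 1/6 of the estate.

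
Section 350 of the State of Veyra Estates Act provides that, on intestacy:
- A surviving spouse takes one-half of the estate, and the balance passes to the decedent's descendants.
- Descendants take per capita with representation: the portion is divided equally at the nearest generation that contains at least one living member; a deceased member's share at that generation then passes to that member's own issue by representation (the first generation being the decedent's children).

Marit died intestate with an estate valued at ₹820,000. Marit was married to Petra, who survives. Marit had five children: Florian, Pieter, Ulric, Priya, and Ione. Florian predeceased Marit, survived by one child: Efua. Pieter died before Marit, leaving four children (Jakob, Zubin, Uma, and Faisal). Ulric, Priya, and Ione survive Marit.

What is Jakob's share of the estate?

Petra takes one-half of ₹820,000 = ₹410,000. The remaining ₹410,000 passes to the descendants.
The descendants' portion (₹410,000) is divided into 5 shares of ₹82,000: Ulric, Priya, and Ione each take ₹82,000; Florian's ₹82,000 share passes to Florian's issue; Pieter's ₹82,000 share passes to Pieter's issue.
Florian's share (₹82,000) passes entirely to Efua.
Pieter's share (₹82,000) is divided into 4 shares of ₹20,500: Jakob, Zubin, Uma, and Faisal each take ₹20,500.

Jakob receives ₹20,500.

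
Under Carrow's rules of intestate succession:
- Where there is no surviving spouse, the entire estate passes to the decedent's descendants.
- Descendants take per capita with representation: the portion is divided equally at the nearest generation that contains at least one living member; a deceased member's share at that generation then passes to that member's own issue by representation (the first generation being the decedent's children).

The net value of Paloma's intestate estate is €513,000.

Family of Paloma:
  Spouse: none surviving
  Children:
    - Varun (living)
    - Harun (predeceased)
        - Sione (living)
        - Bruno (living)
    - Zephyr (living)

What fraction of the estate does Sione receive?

The entire €513,000 passes to the descendants.
That amount (€513,000) is divided into 3 shares of €171,000: Varun and Zephyr each take €171,000; Harun's €171,000 share passes to Harun's issue.
Harun's share (€171,000) is divided into 2 shares of €85,500: Sione and Bruno each take €85,500.

Sione receives 1/6 of the estate.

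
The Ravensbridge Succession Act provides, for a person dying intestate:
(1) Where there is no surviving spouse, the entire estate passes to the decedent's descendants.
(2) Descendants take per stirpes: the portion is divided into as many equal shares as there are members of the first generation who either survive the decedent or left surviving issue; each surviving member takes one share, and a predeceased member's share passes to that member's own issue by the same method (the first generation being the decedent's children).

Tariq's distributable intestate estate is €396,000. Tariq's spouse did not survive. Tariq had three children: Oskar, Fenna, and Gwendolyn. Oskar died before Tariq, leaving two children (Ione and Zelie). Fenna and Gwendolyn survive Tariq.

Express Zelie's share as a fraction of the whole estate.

The entire €396,000 passes to the descendants.
That amount (€396,000) is divided into 3 shares of €132,000: Fenna and Gwendolyn each take €132,000; Oskar's €132,000 share passes to Oskar's issue.
Oskar's share (€132,000) is divided into 2 shares of €66,000: Ione and Zelie each take €66,000.

Zelie receives 1/6 of the estate.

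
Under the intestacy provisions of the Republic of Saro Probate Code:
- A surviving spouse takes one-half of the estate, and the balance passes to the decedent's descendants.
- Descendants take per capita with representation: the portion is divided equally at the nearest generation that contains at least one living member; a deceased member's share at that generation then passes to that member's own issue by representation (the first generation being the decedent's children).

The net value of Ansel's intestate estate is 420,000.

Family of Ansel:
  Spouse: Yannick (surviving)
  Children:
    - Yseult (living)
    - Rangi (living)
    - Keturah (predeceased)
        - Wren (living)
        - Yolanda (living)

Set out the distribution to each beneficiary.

Yannick: 210,000; Yseult: 70,000; Rangi: 70,000; Wren: 35,000; Yolanda: 35,000

Yannick takes one-half of 420,000 = 210,000. The remaining 210,000 passes to the descendants.
The descendants' portion (210,000) is divided into 3 shares of 70,000: Yseult and Rangi each take 70,000; Keturah's 70,000 share passes to Keturah's issue.
Keturah's share (70,000) is divided into 2 shares of 35,000: Wren and Yolanda each take 35,000.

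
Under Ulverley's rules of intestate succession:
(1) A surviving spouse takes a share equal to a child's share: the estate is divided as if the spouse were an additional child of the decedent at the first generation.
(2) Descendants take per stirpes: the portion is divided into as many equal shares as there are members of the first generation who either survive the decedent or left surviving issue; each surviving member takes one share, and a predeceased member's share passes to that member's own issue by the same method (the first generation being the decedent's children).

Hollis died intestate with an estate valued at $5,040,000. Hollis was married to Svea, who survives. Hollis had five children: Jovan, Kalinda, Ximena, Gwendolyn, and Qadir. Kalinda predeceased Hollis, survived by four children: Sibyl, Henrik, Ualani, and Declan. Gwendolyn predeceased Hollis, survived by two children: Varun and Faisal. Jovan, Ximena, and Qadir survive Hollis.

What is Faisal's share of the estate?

The spouse counts as an additional share at the children's level, so there are 6 primary shares of $840,000. Svea takes one such share ($840,000).
The children's combined portion ($4,200,000) is divided into 5 shares of $840,000: Jovan, Ximena, and Qadir each take $840,000; Kalinda's $840,000 share passes to Kalinda's issue; Gwendolyn's $840,000 share passes to Gwendolyn's issue.
Kalinda's share ($840,000) is divided into 4 shares of $210,000: Sibyl, Henrik, Ualani, and Declan each take $210,000.
Gwendolyn's share ($840,000) is divided into 2 shares of $420,000: Varun and Faisal each take $420,000.

Faisal receives $420,000.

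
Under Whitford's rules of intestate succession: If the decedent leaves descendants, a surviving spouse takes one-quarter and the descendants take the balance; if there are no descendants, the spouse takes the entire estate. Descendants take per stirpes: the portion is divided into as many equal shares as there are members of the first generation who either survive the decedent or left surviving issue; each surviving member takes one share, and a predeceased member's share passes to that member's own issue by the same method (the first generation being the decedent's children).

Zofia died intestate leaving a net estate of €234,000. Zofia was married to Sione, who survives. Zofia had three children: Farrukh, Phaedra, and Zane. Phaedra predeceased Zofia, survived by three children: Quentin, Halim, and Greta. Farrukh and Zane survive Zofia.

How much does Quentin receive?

Quentin receives €19,500.

Sione takes one-quarter of €234,000 = €58,500. The remaining €175,500 passes to the descendants.
The descendants' portion (€175,500) is divided into 3 shares of €58,500: Farrukh and Zane each take €58,500; Phaedra's €58,500 share passes to Phaedra's issue.
Phaedra's share (€58,500) is divided into 3 shares of €19,500: Quentin, Halim, and Greta each take €19,500.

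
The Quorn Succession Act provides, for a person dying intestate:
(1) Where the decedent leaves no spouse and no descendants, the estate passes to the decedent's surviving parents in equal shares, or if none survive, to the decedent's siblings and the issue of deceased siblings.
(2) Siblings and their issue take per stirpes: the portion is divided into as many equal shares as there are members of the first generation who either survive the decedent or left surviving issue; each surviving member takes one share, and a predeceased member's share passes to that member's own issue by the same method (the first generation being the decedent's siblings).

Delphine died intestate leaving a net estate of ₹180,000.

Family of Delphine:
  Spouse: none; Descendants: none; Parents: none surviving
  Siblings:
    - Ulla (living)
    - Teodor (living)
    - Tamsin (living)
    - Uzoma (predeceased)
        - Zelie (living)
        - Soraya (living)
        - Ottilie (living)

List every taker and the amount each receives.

The entire ₹180,000 passes to the siblings and their issue.
That amount (₹180,000) is divided into 4 shares of ₹45,000: Ulla, Teodor, and Tamsin each take ₹45,000; Uzoma's ₹45,000 share passes to Uzoma's issue.
Uzoma's share (₹45,000) is divided into 3 shares of ₹15,000: Zelie, Soraya, and Ottilie each take ₹15,000.

Ulla: ₹45,000; Teodor: ₹45,000; Tamsin: ₹45,000; Zelie: ₹15,000; Soraya: ₹15,000; Ottilie: ₹15,000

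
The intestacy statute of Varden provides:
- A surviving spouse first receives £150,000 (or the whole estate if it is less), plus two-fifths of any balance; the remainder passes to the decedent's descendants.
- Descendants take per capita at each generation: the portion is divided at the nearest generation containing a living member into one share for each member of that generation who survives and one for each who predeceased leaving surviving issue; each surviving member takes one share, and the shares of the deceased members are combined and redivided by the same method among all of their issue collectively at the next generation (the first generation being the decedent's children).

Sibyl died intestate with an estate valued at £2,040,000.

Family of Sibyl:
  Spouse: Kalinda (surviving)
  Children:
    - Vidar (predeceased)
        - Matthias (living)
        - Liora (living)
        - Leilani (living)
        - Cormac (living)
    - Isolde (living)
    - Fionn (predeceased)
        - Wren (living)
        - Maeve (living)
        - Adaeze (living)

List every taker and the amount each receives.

Kalinda: £906,000; Matthias: £108,000; Liora: £108,000; Leilani: £108,000; Cormac: £108,000; Isolde: £378,000; Wren: £108,000; Maeve: £108,000; Adaeze: £108,000

Kalinda first takes £150,000, leaving a balance of £1,890,000. Kalinda then takes two-fifths of the balance (£756,000), for a total of £906,000. The remaining £1,134,000 passes to the descendants.
The descendants' portion (£1,134,000) is divided at the children's generation into 3 shares of £378,000. Isolde takes £378,000. The 2 shares of the deceased (Vidar and Fionn) are combined into a pool of £756,000.
That pool (£756,000) is divided at the grandchildren's generation equally among Matthias, Liora, Leilani, Cormac, Wren, Maeve, and Adaeze: £108,000 each.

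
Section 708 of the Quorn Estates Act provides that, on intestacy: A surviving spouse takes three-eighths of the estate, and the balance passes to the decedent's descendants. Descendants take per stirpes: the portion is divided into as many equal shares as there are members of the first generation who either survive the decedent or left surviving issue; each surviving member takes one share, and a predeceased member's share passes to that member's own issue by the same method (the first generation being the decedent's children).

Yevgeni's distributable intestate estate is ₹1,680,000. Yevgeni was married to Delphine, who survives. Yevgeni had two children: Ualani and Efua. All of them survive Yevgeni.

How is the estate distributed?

Delphine takes three-eighths of ₹1,680,000 = ₹630,000. The remaining ₹1,050,000 passes to the descendants.
The descendants' portion (₹1,050,000) is divided into 2 shares of ₹525,000: Ualani and Efua each take ₹525,000.

Delphine: ₹630,000; Ualani: ₹525,000; Efua: ₹525,000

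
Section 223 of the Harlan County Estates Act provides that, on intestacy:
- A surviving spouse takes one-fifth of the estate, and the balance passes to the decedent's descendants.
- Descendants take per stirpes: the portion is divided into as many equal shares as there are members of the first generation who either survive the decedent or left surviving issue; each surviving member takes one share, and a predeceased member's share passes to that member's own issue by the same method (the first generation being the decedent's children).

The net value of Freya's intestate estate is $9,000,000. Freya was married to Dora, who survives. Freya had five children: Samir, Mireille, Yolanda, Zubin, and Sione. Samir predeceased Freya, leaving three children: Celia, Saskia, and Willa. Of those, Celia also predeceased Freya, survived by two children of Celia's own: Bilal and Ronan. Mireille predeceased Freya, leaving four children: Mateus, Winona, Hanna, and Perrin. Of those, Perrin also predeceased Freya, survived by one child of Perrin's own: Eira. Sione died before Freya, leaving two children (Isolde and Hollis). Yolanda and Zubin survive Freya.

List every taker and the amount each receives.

Dora takes one-fifth of $9,000,000 = $1,800,000. The remaining $7,200,000 passes to the descendants.
The descendants' portion ($7,200,000) is divided into 5 shares of $1,440,000: Yolanda and Zubin each take $1,440,000; Samir's $1,440,000 share passes to Samir's issue; Mireille's $1,440,000 share passes to Mireille's issue; Sione's $1,440,000 share passes to Sione's issue.
Samir's share ($1,440,000) is divided into 3 shares of $480,000: Saskia and Willa each take $480,000; Celia's $480,000 share passes to Celia's issue.
Celia's share ($480,000) is divided into 2 shares of $240,000: Bilal and Ronan each take $240,000.
Mireille's share ($1,440,000) is divided into 4 shares of $360,000: Mateus, Winona, and Hanna each take $360,000; Perrin's $360,000 share passes to Perrin's issue.
Perrin's share ($360,000) passes entirely to Eira.
Sione's share ($1,440,000) is divided into 2 shares of $720,000: Isolde and Hollis each take $720,000.

Dora: $1,800,000; Bilal: $240,000; Ronan: $240,000; Saskia: $480,000; Willa: $480,000; Mateus: $360,000; Winona: $360,000; Hanna: $360,000; Eira: $360,000; Yolanda: $1,440,000; Zubin: $1,440,000; Isolde: $720,000; Hollis: $720,000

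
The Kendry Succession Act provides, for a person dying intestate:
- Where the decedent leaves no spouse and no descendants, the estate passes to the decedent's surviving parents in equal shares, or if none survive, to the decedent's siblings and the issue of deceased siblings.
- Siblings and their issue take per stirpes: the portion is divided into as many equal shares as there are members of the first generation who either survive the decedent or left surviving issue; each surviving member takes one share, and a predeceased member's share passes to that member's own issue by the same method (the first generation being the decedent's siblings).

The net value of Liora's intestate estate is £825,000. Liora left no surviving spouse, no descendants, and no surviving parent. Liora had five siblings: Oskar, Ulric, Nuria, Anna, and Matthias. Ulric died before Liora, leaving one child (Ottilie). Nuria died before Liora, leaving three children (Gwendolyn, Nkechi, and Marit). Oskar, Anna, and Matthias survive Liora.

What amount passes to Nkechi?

Nkechi receives £55,000.

The entire £825,000 passes to the siblings and their issue.
That amount (£825,000) is divided into 5 shares of £165,000: Oskar, Anna, and Matthias each take £165,000; Ulric's £165,000 share passes to Ulric's issue; Nuria's £165,000 share passes to Nuria's issue.
Ulric's share (£165,000) passes entirely to Ottilie.
Nuria's share (£165,000) is divided into 3 shares of £55,000: Gwendolyn, Nkechi, and Marit each take £55,000.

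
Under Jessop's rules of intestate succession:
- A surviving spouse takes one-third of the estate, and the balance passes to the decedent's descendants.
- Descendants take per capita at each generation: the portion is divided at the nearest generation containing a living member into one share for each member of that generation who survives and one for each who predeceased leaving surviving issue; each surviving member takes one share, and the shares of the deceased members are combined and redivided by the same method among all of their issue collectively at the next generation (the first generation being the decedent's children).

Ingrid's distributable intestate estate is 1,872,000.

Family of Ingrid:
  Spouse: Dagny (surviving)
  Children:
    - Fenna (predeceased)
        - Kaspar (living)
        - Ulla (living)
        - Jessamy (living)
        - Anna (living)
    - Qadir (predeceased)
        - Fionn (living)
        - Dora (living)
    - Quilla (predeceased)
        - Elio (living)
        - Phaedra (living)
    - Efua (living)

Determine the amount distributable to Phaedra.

Phaedra receives 117,000.

Dagny takes one-third of 1,872,000 = 624,000. The remaining 1,248,000 passes to the descendants.
The descendants' portion (1,248,000) is divided at the children's generation into 4 shares of 312,000. Efua takes 312,000. The 3 shares of the deceased (Fenna, Qadir, and Quilla) are combined into a pool of 936,000.
That pool (936,000) is divided at the grandchildren's generation equally among Kaspar, Ulla, Jessamy, Anna, Fionn, Dora, Elio, and Phaedra: 117,000 each.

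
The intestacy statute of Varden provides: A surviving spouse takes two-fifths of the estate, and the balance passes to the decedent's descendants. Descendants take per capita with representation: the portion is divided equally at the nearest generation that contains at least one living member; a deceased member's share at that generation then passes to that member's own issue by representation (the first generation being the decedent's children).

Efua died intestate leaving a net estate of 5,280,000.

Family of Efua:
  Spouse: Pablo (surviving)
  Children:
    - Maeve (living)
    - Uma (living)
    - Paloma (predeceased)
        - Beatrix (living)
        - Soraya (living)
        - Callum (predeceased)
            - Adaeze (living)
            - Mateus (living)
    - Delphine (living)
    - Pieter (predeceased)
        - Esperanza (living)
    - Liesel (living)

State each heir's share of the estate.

Pablo: 2,112,000; Maeve: 528,000; Uma: 528,000; Beatrix: 176,000; Soraya: 176,000; Adaeze: 88,000; Mateus: 88,000; Delphine: 528,000; Esperanza: 528,000; Liesel: 528,000

Pablo takes two-fifths of 5,280,000 = 2,112,000. The remaining 3,168,000 passes to the descendants.
The descendants' portion (3,168,000) is divided into 6 shares of 528,000: Maeve, Uma, Delphine, and Liesel each take 528,000; Paloma's 528,000 share passes to Paloma's issue; Pieter's 528,000 share passes to Pieter's issue.
Paloma's share (528,000) is divided into 3 shares of 176,000: Beatrix and Soraya each take 176,000; Callum's 176,000 share passes to Callum's issue.
Callum's share (176,000) is divided into 2 shares of 88,000: Adaeze and Mateus each take 88,000.
Pieter's share (528,000) passes entirely to Esperanza.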